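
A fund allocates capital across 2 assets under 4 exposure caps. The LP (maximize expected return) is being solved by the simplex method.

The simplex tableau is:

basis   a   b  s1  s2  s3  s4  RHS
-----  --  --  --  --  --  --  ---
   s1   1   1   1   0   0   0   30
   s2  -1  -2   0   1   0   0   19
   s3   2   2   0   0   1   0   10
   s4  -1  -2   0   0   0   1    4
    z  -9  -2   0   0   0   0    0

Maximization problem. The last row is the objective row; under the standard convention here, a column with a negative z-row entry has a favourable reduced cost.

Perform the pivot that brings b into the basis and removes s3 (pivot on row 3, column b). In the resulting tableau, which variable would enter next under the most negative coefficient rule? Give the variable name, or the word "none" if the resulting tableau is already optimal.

a

Pivot element 2. New z-row = old z-row − (-2)·(row 3/2).
Updated z-row coefficients: a: -7, b: 0, s1: 0, s2: 0, s3: 1, s4: 0.
The most negative is -7 in column a, so a would enter next.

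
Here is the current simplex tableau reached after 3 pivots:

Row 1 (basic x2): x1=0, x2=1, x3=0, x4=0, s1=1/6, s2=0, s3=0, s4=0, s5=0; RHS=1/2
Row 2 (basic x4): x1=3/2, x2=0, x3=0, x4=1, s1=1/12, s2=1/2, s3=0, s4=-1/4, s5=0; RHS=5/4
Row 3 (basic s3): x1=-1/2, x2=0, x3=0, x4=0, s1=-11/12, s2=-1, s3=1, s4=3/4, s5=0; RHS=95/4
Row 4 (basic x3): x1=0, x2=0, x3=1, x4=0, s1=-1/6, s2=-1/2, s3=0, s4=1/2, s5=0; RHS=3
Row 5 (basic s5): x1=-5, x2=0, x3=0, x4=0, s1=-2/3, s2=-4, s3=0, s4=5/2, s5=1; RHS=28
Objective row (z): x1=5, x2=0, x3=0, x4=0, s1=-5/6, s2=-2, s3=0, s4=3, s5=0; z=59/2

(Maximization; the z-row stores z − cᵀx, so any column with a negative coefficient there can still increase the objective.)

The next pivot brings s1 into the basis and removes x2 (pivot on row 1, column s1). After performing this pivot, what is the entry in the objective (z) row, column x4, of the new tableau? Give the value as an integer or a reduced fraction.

Pivot element is row 1, column s1: 1/6.
Normalize row 1: new (row 1, x4) = 0/(1/6) = 0.
z-row ← z-row − (-5/6)·(new row 1): 0 − (-5/6)·0 = 0.

0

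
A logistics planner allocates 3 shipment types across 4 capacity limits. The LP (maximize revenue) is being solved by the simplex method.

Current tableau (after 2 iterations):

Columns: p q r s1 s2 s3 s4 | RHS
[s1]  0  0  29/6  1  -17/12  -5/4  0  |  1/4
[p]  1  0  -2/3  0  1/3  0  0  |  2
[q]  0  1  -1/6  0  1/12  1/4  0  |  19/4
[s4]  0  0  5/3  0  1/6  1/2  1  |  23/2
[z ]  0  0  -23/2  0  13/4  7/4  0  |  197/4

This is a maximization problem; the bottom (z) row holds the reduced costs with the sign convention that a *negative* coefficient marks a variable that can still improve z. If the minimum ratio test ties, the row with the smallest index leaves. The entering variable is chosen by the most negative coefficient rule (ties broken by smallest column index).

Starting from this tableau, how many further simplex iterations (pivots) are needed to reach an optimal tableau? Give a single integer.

pivot: r in, s1 out → z = 2891/58
pivot: s3 in, s4 out → z = 1751/27
No improving column remains; optimal.

2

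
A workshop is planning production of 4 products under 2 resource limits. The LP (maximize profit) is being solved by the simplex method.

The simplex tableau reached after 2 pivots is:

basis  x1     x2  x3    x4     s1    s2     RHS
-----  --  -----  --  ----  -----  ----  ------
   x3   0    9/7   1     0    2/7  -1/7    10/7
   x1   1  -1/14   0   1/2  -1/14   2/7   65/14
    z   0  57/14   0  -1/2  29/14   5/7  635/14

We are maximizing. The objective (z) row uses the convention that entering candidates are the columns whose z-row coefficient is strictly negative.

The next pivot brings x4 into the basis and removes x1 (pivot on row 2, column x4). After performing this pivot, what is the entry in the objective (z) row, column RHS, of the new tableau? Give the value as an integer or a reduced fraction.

50

Pivot element is row 2, column x4: 1/2.
Normalize row 2: new (row 2, RHS) = (65/14)/(1/2) = 65/7.
z-row ← z-row − (-1/2)·(new row 2): 635/14 − (-1/2)·(65/7) = 50.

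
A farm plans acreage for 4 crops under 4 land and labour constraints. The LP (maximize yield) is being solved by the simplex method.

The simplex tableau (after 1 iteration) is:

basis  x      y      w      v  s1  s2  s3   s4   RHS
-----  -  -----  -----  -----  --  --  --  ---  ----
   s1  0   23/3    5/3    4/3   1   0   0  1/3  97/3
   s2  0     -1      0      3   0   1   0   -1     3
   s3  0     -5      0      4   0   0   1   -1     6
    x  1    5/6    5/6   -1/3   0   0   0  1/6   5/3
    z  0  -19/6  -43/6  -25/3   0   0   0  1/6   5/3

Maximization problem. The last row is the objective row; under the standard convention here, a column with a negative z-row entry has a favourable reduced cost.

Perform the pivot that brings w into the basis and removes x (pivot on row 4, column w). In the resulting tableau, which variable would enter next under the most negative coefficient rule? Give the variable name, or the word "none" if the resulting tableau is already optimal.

v

Pivot element 5/6. New z-row = old z-row − (-43/6)·(row 4/(5/6)).
Updated z-row coefficients: x: 43/5, y: 4, w: 0, v: -56/5, s1: 0, s2: 0, s3: 0, s4: 8/5.
The most negative is -56/5 in column v, so v would enter next.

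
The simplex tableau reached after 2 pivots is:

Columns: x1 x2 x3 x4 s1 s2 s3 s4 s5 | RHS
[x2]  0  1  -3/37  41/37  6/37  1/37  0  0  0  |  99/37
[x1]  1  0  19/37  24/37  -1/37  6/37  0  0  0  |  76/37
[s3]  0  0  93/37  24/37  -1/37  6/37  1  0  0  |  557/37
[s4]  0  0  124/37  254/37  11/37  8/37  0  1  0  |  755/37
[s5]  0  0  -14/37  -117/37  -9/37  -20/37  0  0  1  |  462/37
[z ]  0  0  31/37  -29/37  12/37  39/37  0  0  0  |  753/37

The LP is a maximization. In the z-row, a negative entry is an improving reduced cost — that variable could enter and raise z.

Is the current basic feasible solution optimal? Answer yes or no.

no

Column x4 has objective-row coefficient -29/37, which is negative; an improving pivot exists, so not yet optimal.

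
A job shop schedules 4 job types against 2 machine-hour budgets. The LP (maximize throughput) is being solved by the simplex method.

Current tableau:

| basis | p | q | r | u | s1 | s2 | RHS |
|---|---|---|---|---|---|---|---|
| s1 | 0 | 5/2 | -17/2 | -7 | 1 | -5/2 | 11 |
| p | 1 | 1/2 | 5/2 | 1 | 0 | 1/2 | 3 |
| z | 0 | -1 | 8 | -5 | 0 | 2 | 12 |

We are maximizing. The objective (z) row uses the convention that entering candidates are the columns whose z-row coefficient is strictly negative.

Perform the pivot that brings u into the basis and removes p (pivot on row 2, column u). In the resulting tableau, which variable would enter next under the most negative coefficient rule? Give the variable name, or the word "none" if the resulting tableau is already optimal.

none

Pivot element 1. New z-row = old z-row − (-5)·(row 2/1).
Updated z-row coefficients: p: 5, q: 3/2, r: 41/2, u: 0, s1: 0, s2: 9/2.
No coefficient is strictly negative; the tableau after this pivot is optimal.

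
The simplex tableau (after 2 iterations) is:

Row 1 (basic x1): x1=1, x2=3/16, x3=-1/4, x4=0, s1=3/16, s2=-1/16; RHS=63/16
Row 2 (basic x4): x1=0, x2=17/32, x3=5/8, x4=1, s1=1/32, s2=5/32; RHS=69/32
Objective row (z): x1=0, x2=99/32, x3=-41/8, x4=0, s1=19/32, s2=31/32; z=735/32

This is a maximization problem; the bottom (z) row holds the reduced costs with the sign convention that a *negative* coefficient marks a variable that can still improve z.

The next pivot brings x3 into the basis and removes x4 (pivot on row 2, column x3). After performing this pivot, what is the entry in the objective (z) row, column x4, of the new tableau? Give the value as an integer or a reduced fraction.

41/5

Pivot element is row 2, column x3: 5/8.
Normalize row 2: new (row 2, x4) = 1/(5/8) = 8/5.
z-row ← z-row − (-41/8)·(new row 2): 0 − (-41/8)·(8/5) = 41/5.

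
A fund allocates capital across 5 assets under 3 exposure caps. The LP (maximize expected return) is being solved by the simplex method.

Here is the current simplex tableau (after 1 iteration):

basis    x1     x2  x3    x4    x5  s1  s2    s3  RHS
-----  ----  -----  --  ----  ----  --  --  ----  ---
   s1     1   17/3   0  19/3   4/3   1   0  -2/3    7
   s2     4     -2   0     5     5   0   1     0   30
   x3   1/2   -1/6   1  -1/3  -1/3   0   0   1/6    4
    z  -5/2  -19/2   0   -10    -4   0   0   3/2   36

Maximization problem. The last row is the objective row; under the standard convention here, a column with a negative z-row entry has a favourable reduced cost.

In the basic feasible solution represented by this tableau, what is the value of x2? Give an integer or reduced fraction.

0

x2 is nonbasic (not in the basis column), so its value in the current BFS is 0.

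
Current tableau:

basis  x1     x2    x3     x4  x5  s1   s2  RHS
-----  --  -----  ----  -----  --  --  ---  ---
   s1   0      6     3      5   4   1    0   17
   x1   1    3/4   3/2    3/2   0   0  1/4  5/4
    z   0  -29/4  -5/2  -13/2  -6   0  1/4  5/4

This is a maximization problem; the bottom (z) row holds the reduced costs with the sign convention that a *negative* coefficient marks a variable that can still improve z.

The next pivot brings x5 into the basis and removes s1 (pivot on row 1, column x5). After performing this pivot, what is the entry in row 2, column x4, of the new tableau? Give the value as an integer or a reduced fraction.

3/2

Pivot element is row 1, column x5: 4.
Normalize row 1: new (row 1, x4) = 5/4 = 5/4.
row 2 ← row 2 − 0·(new row 1): 3/2 − 0·(5/4) = 3/2.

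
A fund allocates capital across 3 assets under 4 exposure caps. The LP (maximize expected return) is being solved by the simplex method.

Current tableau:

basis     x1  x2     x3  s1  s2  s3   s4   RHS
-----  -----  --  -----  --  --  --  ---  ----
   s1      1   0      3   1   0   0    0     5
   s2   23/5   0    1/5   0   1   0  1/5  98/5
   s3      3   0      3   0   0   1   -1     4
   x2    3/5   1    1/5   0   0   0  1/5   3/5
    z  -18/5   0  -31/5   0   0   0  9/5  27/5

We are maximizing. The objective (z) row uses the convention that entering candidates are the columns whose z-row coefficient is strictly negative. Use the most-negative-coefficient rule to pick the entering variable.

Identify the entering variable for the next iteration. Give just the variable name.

x3

Objective-row coefficients: x1: -18/5, x2: 0, x3: -31/5, s1: 0, s2: 0, s3: 0, s4: 9/5.
The most negative is -31/5 in column x3, so x3 enters.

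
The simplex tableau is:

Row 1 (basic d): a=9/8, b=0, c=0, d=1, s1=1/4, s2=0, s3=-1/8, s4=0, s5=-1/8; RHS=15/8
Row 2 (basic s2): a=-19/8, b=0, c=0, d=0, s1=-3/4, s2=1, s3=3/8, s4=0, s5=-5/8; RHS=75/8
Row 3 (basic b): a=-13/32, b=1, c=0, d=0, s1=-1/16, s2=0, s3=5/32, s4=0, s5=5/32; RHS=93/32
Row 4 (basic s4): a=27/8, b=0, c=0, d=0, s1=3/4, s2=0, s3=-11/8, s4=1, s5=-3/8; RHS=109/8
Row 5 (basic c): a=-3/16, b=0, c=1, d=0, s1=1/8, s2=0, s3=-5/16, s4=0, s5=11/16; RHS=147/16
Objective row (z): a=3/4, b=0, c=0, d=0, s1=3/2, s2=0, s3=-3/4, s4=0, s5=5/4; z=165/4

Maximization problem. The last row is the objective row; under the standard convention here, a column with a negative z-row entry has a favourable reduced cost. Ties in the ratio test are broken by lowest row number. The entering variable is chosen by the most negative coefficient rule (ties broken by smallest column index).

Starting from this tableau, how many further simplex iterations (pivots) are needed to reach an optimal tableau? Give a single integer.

pivot: s3 in, b out → z = 276/5
pivot: a in, d out → z = 123/2
No improving column remains; optimal.

2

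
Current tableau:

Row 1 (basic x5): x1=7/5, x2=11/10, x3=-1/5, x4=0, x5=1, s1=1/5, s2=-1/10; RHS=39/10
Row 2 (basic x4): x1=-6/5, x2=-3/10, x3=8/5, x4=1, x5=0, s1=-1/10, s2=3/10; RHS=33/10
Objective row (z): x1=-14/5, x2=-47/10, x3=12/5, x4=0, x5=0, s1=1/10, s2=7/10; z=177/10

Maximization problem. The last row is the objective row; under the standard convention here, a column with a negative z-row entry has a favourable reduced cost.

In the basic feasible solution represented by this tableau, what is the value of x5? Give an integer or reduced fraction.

x5 is basic (row 1); its value is the RHS of that row: 39/10.

39/10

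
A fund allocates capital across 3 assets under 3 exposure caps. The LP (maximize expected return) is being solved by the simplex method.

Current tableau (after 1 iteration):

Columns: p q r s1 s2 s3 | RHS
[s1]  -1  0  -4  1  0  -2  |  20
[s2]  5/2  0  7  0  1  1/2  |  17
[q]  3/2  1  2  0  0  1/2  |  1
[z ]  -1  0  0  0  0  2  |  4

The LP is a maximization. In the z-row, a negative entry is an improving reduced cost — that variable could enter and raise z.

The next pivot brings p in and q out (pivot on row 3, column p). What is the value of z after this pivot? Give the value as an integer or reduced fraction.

14/3

Minimum ratio for p: 1/(3/2) = 2/3.
z changes by −(z-row coeff of p)·ratio = −(-1)·(2/3) = 2/3.
New z = 4 + (2/3) = 14/3.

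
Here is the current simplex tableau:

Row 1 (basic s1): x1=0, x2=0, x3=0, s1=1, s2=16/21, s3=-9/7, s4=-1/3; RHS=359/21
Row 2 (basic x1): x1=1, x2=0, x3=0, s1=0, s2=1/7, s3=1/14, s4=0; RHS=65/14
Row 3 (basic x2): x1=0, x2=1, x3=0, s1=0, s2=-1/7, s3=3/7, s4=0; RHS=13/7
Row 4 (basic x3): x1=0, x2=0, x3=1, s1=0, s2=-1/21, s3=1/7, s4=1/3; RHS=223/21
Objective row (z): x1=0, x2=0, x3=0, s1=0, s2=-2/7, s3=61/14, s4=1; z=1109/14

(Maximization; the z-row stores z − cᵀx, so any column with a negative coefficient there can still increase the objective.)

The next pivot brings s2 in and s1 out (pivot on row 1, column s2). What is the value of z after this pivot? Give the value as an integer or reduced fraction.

685/8

Minimum ratio for s2: (359/21)/(16/21) = 359/16.
z changes by −(z-row coeff of s2)·ratio = −(-2/7)·(359/16) = 359/56.
New z = 1109/14 + (359/56) = 685/8.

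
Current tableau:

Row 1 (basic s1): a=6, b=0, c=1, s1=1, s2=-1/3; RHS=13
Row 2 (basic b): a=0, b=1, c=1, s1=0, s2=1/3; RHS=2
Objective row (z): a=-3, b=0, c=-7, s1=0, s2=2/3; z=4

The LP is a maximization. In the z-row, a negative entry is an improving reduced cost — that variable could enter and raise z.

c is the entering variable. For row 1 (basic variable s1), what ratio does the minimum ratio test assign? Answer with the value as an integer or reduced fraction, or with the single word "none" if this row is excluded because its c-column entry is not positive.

13

Ratio = RHS / (c entry) = 13 / 1 = 13.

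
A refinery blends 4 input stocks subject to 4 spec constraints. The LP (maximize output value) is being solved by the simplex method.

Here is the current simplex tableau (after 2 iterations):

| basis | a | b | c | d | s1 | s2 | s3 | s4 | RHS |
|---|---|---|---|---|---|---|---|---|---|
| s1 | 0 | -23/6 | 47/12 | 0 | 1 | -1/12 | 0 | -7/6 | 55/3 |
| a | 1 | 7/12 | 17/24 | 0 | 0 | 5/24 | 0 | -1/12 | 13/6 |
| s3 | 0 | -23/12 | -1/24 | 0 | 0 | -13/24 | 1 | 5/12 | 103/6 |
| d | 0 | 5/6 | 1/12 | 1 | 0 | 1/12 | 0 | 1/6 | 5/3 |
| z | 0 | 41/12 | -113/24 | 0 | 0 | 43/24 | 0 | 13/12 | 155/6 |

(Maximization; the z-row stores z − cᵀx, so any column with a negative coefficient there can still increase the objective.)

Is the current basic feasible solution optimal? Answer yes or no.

no

Column c has objective-row coefficient -113/24, which is negative; an improving pivot exists, so not yet optimal.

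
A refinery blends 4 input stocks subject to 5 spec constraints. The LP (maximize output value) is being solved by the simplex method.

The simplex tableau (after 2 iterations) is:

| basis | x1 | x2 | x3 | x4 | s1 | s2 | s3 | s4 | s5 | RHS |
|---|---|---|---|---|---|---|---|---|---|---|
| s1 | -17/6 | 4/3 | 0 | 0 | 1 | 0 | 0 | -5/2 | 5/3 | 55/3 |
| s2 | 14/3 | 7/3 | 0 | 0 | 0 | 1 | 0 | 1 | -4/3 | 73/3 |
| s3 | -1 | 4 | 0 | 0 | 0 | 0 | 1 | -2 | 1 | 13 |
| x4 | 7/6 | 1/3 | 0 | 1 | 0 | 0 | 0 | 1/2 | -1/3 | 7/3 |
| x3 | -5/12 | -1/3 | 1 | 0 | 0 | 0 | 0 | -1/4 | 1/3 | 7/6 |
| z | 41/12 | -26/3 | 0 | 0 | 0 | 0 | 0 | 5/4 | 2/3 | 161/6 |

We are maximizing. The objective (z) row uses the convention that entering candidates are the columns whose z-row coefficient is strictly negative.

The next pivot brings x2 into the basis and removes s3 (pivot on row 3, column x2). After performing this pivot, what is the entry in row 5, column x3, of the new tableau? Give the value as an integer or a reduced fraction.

Pivot element is row 3, column x2: 4.
Normalize row 3: new (row 3, x3) = 0/4 = 0.
row 5 ← row 5 − (-1/3)·(new row 3): 1 − (-1/3)·0 = 1.

1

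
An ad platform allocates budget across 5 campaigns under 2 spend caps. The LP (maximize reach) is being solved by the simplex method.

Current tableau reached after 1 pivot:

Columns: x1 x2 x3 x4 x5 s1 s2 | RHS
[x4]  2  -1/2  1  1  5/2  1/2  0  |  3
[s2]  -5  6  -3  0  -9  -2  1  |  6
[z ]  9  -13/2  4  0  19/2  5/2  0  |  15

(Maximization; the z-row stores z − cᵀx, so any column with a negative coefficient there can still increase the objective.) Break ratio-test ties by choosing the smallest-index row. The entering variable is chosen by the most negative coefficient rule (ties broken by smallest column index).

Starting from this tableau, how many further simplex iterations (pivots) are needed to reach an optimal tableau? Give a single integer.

2

pivot: x2 in, s2 out → z = 43/2
pivot: x5 in, x4 out → z = 22
No improving column remains; optimal.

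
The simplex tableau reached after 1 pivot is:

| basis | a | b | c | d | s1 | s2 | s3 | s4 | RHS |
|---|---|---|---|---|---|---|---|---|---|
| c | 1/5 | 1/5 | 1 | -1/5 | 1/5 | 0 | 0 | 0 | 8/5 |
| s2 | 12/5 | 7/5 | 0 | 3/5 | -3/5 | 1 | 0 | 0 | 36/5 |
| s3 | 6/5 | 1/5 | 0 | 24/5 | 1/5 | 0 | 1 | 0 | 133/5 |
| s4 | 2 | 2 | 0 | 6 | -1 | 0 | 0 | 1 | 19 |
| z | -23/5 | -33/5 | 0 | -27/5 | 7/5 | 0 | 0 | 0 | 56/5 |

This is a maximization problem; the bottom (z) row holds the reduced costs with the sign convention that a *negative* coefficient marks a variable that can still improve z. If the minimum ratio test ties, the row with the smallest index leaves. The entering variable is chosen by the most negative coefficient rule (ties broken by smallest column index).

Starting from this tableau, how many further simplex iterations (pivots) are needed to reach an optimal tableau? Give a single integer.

3

pivot: b in, s2 out → z = 316/7
pivot: d in, s4 out → z = 99/2
pivot: s1 in, c out → z = 276/5
No improving column remains; optimal.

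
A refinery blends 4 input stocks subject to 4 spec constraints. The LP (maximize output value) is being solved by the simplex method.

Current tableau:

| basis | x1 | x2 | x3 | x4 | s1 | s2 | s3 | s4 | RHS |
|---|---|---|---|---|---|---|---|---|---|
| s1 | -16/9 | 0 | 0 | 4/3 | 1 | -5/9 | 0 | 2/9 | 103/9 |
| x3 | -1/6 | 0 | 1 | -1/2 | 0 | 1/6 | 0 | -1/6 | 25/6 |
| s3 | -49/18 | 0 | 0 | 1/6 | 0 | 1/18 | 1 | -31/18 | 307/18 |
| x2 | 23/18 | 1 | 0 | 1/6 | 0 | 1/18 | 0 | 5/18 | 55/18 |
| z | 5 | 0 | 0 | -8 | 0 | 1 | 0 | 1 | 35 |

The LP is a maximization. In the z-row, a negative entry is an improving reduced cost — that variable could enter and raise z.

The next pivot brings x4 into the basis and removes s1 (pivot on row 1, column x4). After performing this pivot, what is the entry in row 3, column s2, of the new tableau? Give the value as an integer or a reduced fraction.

Pivot element is row 1, column x4: 4/3.
Normalize row 1: new (row 1, s2) = (-5/9)/(4/3) = -5/12.
row 3 ← row 3 − (1/6)·(new row 1): 1/18 − (1/6)·(-5/12) = 1/8.

1/8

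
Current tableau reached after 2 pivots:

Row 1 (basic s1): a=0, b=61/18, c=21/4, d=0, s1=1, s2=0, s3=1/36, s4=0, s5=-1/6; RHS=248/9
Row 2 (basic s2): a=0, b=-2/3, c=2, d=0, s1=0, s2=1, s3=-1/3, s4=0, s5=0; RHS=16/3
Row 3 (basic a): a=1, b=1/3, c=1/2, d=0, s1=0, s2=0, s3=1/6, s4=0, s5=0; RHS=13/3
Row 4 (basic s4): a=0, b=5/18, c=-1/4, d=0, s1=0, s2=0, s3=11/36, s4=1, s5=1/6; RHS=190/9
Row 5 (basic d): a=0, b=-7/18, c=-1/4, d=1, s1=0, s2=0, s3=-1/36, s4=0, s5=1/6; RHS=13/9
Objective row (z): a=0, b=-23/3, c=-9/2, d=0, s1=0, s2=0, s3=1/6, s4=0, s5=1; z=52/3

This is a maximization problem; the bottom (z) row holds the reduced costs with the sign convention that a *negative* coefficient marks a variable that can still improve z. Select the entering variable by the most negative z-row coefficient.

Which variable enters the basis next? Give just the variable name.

b

Objective-row coefficients: a: 0, b: -23/3, c: -9/2, d: 0, s1: 0, s2: 0, s3: 1/6, s4: 0, s5: 1.
The most negative is -23/3 in column b, so b enters.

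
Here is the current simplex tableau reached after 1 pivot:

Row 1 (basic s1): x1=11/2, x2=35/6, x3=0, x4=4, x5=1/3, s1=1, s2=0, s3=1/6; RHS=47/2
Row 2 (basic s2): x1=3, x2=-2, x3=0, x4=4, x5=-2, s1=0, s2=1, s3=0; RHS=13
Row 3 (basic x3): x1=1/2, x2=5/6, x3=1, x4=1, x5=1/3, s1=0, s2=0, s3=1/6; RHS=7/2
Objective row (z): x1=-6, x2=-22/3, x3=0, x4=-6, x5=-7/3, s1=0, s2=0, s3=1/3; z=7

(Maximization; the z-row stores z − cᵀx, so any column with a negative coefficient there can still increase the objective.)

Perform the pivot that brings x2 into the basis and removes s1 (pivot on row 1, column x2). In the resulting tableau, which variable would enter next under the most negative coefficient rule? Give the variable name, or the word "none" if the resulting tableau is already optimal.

Pivot element 35/6. New z-row = old z-row − (-22/3)·(row 1/(35/6)).
Updated z-row coefficients: x1: 32/35, x2: 0, x3: 0, x4: -34/35, x5: -67/35, s1: 44/35, s2: 0, s3: 19/35.
The most negative is -67/35 in column x5, so x5 would enter next.

x5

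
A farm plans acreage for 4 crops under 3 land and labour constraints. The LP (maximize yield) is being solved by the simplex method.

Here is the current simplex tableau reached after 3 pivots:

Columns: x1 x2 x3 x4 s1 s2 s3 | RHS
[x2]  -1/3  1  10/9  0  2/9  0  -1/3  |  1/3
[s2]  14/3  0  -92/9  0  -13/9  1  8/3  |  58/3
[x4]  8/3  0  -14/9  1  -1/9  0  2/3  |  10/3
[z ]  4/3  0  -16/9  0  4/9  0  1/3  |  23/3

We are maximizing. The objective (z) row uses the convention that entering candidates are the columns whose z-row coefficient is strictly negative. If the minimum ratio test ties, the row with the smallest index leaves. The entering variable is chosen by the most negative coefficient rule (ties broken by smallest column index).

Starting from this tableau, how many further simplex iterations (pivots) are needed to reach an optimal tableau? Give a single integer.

2

pivot: x3 in, x2 out → z = 41/5
pivot: s3 in, x4 out → z = 12
No improving column remains; optimal.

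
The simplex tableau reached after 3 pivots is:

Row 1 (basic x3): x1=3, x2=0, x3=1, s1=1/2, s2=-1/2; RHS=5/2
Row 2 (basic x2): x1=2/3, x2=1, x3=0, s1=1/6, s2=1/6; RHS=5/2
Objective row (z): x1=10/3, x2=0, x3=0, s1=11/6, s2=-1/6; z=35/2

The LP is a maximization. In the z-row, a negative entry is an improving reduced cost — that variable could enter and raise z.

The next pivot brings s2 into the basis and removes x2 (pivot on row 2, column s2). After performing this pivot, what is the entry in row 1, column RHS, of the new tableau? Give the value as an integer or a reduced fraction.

Pivot element is row 2, column s2: 1/6.
Normalize row 2: new (row 2, RHS) = (5/2)/(1/6) = 15.
row 1 ← row 1 − (-1/2)·(new row 2): 5/2 − (-1/2)·15 = 10.

10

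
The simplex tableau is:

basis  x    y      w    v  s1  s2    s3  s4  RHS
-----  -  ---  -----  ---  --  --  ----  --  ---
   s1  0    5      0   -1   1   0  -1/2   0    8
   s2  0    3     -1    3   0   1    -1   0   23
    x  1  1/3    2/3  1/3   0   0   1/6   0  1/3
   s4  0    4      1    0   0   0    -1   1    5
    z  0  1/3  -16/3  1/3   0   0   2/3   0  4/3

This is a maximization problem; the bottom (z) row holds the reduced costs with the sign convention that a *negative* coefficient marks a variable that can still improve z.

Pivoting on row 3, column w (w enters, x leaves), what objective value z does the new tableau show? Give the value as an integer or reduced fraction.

4

Minimum ratio for w: (1/3)/(2/3) = 1/2.
z changes by −(z-row coeff of w)·ratio = −(-16/3)·(1/2) = 8/3.
New z = 4/3 + (8/3) = 4.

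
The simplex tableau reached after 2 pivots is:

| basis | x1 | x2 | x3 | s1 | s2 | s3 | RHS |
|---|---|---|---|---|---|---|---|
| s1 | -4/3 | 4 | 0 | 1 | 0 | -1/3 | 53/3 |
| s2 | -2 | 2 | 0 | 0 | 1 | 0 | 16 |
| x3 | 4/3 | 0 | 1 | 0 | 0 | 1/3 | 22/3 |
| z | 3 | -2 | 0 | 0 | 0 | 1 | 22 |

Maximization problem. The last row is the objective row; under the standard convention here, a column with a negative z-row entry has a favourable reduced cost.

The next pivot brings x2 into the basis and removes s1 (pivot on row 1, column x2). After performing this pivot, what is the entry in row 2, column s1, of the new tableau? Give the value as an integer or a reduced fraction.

Pivot element is row 1, column x2: 4.
Normalize row 1: new (row 1, s1) = 1/4 = 1/4.
row 2 ← row 2 − 2·(new row 1): 0 − 2·(1/4) = -1/2.

-1/2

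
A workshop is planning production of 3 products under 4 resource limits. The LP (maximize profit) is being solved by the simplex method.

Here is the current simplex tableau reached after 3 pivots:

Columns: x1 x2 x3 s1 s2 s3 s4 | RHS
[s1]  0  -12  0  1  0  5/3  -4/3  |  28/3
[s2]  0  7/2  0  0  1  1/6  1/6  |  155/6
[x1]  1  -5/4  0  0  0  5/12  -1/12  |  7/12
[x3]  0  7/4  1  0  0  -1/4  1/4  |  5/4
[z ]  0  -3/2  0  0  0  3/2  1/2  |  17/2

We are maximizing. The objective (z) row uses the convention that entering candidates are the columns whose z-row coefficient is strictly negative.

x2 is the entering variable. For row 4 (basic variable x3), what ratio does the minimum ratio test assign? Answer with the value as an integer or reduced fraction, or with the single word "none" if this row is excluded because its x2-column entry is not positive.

Ratio = RHS / (x2 entry) = (5/4) / (7/4) = 5/7.

5/7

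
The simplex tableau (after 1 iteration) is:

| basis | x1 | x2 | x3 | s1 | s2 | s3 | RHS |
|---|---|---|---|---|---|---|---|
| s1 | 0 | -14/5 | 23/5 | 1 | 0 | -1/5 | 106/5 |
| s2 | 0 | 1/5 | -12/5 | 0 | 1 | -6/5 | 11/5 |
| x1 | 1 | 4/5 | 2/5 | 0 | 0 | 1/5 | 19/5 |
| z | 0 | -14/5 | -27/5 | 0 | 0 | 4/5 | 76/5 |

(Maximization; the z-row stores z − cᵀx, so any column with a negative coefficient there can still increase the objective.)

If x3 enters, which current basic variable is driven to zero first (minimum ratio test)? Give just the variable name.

s1

Ratios: row 1 (s1): (106/5)/(23/5) = 106/23; row 2 (s2): entry -12/5 ≤ 0, skip; row 3 (x1): (19/5)/(2/5) = 19/2.
Minimum ratio 106/23 is in the s1 row, so s1 leaves.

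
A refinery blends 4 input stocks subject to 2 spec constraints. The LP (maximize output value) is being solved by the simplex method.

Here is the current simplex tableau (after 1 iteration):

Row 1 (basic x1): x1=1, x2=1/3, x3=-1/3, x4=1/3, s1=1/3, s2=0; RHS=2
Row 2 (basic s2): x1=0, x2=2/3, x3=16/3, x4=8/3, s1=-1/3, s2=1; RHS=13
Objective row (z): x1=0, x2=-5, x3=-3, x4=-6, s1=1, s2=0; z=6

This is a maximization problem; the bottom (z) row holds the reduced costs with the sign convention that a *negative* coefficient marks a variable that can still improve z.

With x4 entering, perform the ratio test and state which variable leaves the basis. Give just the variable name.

s2

Ratios: row 1 (x1): 2/(1/3) = 6; row 2 (s2): 13/(8/3) = 39/8.
Minimum ratio 39/8 is in the s2 row, so s2 leaves.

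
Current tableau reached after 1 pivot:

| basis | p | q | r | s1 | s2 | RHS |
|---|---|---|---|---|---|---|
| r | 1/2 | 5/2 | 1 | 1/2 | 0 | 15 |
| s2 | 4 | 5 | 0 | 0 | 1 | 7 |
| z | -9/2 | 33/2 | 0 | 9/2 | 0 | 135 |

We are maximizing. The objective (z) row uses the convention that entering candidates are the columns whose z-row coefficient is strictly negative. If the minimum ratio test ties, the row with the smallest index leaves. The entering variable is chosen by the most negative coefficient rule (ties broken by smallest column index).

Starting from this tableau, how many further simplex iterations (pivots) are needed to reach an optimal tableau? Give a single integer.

pivot: p in, s2 out → z = 1143/8
No improving column remains; optimal.

1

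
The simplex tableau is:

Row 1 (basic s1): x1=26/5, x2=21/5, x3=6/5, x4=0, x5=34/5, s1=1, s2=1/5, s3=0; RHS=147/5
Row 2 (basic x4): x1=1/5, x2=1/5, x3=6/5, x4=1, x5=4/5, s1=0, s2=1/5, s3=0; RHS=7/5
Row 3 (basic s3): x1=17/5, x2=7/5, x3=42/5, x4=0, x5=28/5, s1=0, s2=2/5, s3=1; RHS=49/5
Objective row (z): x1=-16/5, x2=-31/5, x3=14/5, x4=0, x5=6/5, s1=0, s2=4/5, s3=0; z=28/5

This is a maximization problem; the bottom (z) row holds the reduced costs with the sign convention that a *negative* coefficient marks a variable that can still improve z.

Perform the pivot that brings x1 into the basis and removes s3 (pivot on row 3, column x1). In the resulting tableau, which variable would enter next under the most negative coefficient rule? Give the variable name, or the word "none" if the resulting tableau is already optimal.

x2

Pivot element 17/5. New z-row = old z-row − (-16/5)·(row 3/(17/5)).
Updated z-row coefficients: x1: 0, x2: -83/17, x3: 182/17, x4: 0, x5: 110/17, s1: 0, s2: 20/17, s3: 16/17.
The most negative is -83/17 in column x2, so x2 would enter next.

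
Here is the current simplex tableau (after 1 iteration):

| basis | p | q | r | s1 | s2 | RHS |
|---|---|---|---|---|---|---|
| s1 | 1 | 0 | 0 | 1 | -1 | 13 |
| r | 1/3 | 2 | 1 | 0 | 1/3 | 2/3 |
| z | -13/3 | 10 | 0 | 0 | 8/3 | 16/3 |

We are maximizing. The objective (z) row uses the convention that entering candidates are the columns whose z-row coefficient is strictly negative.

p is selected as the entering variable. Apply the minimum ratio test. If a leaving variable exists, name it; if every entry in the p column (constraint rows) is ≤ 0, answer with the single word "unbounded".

Ratios: row 1 (s1): 13/1 = 13; row 2 (r): (2/3)/(1/3) = 2.
Minimum ratio is in the r row, so r leaves.

r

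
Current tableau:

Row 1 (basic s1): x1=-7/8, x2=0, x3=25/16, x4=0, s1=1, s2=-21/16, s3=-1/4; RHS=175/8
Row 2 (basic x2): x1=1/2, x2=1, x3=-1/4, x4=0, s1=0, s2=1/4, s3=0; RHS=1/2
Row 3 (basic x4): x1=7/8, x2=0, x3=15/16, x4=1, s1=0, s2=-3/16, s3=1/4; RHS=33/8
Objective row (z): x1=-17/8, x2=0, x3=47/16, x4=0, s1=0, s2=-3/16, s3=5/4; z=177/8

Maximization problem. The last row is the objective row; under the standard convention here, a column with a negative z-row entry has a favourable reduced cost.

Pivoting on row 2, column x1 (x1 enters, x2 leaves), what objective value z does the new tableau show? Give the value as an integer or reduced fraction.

Minimum ratio for x1: (1/2)/(1/2) = 1.
z changes by −(z-row coeff of x1)·ratio = −(-17/8)·1 = 17/8.
New z = 177/8 + (17/8) = 97/4.

97/4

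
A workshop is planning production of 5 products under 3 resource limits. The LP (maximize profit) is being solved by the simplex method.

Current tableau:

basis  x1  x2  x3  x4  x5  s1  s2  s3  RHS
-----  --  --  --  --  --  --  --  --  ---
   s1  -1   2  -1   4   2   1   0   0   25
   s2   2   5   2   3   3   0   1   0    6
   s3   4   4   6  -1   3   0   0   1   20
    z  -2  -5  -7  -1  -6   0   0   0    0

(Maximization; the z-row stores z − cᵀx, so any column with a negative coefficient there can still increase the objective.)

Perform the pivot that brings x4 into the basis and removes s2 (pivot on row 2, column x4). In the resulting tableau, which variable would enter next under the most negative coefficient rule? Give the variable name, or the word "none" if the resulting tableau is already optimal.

Pivot element 3. New z-row = old z-row − (-1)·(row 2/3).
Updated z-row coefficients: x1: -4/3, x2: -10/3, x3: -19/3, x4: 0, x5: -5, s1: 0, s2: 1/3, s3: 0.
The most negative is -19/3 in column x3, so x3 would enter next.

x3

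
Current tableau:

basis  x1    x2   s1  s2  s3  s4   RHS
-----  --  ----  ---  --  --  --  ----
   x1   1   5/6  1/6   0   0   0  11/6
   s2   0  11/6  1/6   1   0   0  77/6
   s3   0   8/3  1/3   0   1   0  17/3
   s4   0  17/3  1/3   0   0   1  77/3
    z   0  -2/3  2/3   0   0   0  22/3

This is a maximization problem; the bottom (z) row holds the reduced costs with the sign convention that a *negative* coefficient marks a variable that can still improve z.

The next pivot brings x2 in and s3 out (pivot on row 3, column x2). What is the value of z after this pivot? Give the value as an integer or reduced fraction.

Minimum ratio for x2: (17/3)/(8/3) = 17/8.
z changes by −(z-row coeff of x2)·ratio = −(-2/3)·(17/8) = 17/12.
New z = 22/3 + (17/12) = 35/4.

35/4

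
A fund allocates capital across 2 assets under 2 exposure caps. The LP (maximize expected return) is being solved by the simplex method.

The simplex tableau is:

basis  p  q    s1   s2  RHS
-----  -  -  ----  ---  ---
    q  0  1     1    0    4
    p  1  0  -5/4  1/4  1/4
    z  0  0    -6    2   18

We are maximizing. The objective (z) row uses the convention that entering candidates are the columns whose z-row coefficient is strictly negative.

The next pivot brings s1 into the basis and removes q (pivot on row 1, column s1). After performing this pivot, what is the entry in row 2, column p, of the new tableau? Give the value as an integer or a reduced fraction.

1

Pivot element is row 1, column s1: 1.
Normalize row 1: new (row 1, p) = 0/1 = 0.
row 2 ← row 2 − (-5/4)·(new row 1): 1 − (-5/4)·0 = 1.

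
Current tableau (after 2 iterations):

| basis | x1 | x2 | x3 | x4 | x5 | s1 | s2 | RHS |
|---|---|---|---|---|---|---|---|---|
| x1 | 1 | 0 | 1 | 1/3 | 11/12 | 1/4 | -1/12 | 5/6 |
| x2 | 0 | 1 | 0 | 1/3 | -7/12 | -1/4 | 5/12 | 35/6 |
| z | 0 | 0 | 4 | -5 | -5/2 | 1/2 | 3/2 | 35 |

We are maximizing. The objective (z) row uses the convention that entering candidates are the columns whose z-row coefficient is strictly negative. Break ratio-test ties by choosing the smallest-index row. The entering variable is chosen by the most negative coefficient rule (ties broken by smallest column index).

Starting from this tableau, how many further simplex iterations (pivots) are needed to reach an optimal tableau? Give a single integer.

1

pivot: x4 in, x1 out → z = 95/2
No improving column remains; optimal.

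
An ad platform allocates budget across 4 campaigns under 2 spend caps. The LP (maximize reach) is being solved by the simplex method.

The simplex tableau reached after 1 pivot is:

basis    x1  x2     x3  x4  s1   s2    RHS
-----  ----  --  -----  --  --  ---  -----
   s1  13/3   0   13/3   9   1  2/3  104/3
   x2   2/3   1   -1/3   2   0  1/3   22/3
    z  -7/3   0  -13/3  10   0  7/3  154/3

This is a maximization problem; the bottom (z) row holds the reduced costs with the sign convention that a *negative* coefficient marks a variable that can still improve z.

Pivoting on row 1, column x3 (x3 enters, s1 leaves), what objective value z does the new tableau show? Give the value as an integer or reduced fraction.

Minimum ratio for x3: (104/3)/(13/3) = 8.
z changes by −(z-row coeff of x3)·ratio = −(-13/3)·8 = 104/3.
New z = 154/3 + (104/3) = 86.

86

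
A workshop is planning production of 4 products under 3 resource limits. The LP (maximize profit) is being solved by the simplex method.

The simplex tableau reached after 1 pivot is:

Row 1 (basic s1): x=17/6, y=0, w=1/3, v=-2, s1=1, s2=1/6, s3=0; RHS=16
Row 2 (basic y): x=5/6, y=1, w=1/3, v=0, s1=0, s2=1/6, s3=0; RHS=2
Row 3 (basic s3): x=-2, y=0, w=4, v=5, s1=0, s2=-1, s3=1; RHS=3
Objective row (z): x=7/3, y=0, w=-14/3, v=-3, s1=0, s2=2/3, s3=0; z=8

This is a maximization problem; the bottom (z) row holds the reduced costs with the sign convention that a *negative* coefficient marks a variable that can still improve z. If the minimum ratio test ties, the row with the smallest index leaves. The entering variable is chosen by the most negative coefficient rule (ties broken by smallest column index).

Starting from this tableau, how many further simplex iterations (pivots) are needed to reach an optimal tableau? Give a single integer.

pivot: w in, s3 out → z = 23/2
pivot: s2 in, y out → z = 15
No improving column remains; optimal.

2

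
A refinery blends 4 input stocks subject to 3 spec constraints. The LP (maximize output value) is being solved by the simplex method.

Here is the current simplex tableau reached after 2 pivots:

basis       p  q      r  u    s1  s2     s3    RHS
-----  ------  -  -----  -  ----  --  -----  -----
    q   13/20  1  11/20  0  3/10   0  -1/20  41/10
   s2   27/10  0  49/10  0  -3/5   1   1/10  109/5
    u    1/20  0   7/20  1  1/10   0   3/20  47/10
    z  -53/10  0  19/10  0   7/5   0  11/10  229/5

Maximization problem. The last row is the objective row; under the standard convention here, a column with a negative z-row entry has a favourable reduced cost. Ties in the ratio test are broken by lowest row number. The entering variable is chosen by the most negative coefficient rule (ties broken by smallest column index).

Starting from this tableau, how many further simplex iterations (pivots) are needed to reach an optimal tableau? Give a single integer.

1

pivot: p in, q out → z = 1030/13
No improving column remains; optimal.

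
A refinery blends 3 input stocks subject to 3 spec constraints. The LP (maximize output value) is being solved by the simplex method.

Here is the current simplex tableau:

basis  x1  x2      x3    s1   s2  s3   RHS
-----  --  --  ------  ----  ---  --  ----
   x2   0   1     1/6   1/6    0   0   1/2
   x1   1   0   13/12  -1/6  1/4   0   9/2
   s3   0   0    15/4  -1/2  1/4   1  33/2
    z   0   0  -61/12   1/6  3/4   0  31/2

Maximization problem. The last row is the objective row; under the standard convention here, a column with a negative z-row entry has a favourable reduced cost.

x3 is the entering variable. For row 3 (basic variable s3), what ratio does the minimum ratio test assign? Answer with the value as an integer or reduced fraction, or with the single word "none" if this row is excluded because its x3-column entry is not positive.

Ratio = RHS / (x3 entry) = (33/2) / (15/4) = 22/5.

22/5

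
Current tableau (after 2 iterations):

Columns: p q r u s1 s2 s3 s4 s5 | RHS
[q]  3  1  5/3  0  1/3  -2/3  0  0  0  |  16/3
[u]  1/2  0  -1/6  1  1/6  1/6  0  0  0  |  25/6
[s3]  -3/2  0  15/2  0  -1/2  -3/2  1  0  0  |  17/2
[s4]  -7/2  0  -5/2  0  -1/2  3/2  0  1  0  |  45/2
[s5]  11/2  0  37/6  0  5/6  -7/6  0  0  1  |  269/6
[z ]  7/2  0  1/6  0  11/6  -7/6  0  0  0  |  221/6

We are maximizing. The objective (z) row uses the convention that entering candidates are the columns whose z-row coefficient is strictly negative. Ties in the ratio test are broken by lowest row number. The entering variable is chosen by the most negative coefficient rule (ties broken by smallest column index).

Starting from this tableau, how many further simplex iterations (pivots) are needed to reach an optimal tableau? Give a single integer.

3

pivot: s2 in, s4 out → z = 163/3
pivot: r in, s3 out → z = 2941/45
pivot: p in, u out → z = 199/3
No improving column remains; optimal.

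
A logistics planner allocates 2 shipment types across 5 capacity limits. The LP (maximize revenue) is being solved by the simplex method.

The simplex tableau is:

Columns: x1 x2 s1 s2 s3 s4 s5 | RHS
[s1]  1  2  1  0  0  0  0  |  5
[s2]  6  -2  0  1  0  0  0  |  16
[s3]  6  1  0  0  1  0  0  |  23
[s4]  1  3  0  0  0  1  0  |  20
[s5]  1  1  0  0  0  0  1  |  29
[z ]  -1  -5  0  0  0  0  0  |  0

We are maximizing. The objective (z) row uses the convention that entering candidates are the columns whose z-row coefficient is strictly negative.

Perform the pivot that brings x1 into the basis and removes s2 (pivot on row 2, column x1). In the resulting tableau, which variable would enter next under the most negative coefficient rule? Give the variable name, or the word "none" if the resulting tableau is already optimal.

Pivot element 6. New z-row = old z-row − (-1)·(row 2/6).
Updated z-row coefficients: x1: 0, x2: -16/3, s1: 0, s2: 1/6, s3: 0, s4: 0, s5: 0.
The most negative is -16/3 in column x2, so x2 would enter next.

x2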